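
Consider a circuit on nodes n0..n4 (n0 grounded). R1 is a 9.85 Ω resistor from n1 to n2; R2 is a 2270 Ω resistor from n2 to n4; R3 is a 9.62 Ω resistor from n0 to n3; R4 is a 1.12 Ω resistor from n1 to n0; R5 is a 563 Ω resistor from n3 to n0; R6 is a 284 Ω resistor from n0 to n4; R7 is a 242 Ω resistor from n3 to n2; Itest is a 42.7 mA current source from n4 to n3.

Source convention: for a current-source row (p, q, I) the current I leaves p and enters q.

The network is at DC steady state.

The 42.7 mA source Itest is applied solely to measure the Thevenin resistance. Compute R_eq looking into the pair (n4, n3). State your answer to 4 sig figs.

Element admittances at DC:
  Y(R1) = 0.1015 S between n1,n2
  Y(R2) = 0.0004405 S between n2,n4
  Y(R3) = 0.1040 S between n0,n3
  Y(R4) = 0.8929 S between n1,n0
  Y(R5) = 0.001776 S between n3,n0
  Y(R6) = 0.003521 S between n0,n4
  Y(R7) = 0.004132 S between n3,n2
  Itest: injects 0.0427 A into n3 (from n4)
Assemble and solve the 4×4 MNA system:
  V(n1)=-0.003358  V(n2)=-0.03289  V(n3)=0.3874  V(n4)=-10.78

R_eq = 261.6 Ω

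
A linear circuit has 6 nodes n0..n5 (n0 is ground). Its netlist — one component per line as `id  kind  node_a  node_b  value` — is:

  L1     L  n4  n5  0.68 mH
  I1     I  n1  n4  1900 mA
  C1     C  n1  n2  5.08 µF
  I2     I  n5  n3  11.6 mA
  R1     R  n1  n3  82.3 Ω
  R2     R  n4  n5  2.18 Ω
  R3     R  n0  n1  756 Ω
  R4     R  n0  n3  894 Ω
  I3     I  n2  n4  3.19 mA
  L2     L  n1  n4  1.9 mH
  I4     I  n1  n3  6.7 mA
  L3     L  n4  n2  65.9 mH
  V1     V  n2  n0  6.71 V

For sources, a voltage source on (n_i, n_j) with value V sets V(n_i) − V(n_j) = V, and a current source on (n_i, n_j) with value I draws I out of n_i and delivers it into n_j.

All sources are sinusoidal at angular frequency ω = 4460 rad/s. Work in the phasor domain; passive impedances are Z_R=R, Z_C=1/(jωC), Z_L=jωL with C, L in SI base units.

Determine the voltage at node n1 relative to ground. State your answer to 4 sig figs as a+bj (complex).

Apply KCL at each of the 5 non-ground nodes and solve the resulting linear system.
Node n1: branches {I1, C1, R1, R3, L2, I4} → V_1 = 6.295+3.418j
Node n2: branches {C1, I3, L3, V1} → V_2 = 6.710+0.000j
Node n3: branches {I2, R1, R4, I4} → V_3 = 7.144+3.130j
Node n4: branches {L1, I1, R2, I3, L2, L3} → V_4 = 6.307+18.90j
Node n5: branches {L1, I2, R2} → V_5 = 6.290+18.89j
Source currents: i(V1)=-0.01632-0.008022j

6.295+3.418j V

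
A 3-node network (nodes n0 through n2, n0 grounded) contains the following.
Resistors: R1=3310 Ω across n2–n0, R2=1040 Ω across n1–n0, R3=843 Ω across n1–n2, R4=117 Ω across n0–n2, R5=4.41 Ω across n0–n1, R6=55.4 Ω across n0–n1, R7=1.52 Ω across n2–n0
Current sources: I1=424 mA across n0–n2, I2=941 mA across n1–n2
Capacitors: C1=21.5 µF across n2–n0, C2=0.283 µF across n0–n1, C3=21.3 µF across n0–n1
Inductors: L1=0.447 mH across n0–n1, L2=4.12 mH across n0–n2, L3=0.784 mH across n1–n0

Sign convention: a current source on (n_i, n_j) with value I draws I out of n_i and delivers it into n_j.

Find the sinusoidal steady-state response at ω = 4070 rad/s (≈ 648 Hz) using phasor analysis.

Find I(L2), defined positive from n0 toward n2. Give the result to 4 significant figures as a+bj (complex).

MNA unknowns: 2 node voltages V₁..V_2
R1: Y=0.0003021+0.000j on G[2,0]
I1: z[0]−=0.424, z[2]+=0.424
R2: Y=0.0009615+0.000j on G[1,0]
C1: Y=0.000+0.08750j on G[2,0]
R3: Y=0.001186+0.000j on G[1,2]
R4: Y=0.008547+0.000j on G[0,2]
L1: Y=0.000-0.5497j on G[0,1]
R5: Y=0.2268+0.000j on G[0,1]
R6: Y=0.01805+0.000j on G[0,1]
R7: Y=0.6579+0.000j on G[2,0]
C2: Y=0.000+0.001152j on G[0,1]
C3: Y=0.000+0.08669j on G[0,1]
L2: Y=0.000-0.05964j on G[0,2]
L3: Y=0.000-0.3134j on G[1,0]
I2: z[1]−=0.941, z[2]+=0.941
solve → V1=-0.3500-1.099j, V2=2.039-0.08704j

0.005191+0.1216j A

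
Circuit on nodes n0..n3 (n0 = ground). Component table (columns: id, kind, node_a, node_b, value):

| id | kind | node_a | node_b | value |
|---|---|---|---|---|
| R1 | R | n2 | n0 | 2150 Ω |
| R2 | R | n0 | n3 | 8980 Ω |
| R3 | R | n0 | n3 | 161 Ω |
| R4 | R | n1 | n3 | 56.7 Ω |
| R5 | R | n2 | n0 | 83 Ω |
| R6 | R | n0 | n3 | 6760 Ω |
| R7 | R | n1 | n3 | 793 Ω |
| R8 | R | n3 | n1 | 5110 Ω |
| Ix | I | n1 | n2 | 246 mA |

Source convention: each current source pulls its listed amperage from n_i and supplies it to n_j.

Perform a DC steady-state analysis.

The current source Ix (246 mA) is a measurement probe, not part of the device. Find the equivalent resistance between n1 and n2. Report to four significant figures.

MNA unknowns: 3 node voltages V₁..V_3
R1: Y=0.0004651 on G[2,0]
R2: Y=0.0001114 on G[0,3]
R3: Y=0.006211 on G[0,3]
R4: Y=0.01764 on G[1,3]
R5: Y=0.01205 on G[2,0]
R6: Y=0.0001479 on G[0,3]
R7: Y=0.001261 on G[1,3]
R8: Y=0.0001957 on G[3,1]
Ix: z[1]−=0.246, z[2]+=0.246
solve → V1=-50.90, V2=19.66, V3=-38.02

R_eq = 286.8 Ω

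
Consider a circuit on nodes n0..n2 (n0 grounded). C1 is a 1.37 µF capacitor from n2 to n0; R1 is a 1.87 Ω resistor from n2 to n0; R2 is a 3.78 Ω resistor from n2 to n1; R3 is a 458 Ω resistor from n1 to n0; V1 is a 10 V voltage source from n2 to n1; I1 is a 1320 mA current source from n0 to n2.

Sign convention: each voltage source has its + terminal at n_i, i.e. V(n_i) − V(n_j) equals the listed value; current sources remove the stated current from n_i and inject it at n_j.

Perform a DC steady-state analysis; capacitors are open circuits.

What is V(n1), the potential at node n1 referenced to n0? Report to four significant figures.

-7.501 V

MNA unknowns: 2 node voltages V₁..V_2 plus 1 source current (V1)
C1: Y=0.000 on G[2,0]
R1: Y=0.5348 on G[2,0]
R2: Y=0.2646 on G[2,1]
R3: Y=0.002183 on G[1,0]
V1: row V2−V1=10, i_V1 at 2,1
I1: z[0]−=1.32, z[2]+=1.32
solve → V1=-7.501, V2=2.499
aux → i_V1=-2.662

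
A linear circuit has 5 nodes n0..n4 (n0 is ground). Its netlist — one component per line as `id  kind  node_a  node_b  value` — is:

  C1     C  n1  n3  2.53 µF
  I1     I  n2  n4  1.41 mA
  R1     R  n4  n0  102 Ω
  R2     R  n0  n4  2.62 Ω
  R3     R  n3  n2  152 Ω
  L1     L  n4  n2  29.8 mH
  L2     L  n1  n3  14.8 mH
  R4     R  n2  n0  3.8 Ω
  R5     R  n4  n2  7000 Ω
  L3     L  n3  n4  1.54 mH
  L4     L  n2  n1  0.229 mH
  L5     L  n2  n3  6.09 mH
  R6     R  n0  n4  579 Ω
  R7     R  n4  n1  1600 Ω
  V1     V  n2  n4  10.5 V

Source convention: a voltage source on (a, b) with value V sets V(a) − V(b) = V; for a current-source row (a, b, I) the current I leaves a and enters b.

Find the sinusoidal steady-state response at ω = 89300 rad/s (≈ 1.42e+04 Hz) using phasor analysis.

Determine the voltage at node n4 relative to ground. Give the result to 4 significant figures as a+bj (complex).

-4.210+0.000j V

MNA unknowns: 4 node voltages V₁..V_4 plus 1 source current (V1)
C1: Y=0.000+0.2259j on G[1,3]
I1: z[2]−=0.00141, z[4]+=0.00141
R1: Y=0.009804+0.000j on G[4,0]
R2: Y=0.3817+0.000j on G[0,4]
R3: Y=0.006579+0.000j on G[3,2]
L1: Y=0.000-0.0003758j on G[4,2]
L2: Y=0.000-0.0007566j on G[1,3]
R4: Y=0.2632+0.000j on G[2,0]
R5: Y=0.0001429+0.000j on G[4,2]
L3: Y=0.000-0.007272j on G[3,4]
L4: Y=0.000-0.04890j on G[2,1]
L5: Y=0.000-0.001839j on G[2,3]
R6: Y=0.001727+0.000j on G[0,4]
R7: Y=0.0006250+0.000j on G[4,1]
V1: row V2−V4=10.5, i_V1 at 2,4
solve → V1=4.927+0.02746j, V2=6.290+0.000j, V3=5.223-0.003868j, V4=-4.210+0.000j
aux → i_V1=-1.664+0.07252j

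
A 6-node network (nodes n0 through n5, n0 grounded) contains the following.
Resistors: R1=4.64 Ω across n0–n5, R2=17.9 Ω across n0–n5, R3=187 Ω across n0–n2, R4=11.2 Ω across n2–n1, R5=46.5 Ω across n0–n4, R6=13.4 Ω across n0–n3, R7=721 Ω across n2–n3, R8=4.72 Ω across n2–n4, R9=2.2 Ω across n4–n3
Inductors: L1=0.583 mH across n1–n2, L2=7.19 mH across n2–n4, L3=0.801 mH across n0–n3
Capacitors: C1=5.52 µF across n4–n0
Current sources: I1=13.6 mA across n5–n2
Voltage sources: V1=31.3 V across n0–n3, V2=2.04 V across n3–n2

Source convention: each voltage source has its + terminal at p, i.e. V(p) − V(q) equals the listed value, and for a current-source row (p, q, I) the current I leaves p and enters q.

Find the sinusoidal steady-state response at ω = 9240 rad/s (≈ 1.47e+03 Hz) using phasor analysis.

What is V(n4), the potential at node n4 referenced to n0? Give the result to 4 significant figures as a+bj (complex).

Element admittances at ω=9240 rad/s:
  Y(R1) = 0.2155+0.000j S between n0,n5
  Y(L1) = 0.000-0.1856j S between n1,n2
  Y(R2) = 0.05587+0.000j S between n0,n5
  Y(L2) = 0.000-0.01505j S between n2,n4
  Y(R3) = 0.005348+0.000j S between n0,n2
  Y(R4) = 0.08929+0.000j S between n2,n1
  Y(R5) = 0.02151+0.000j S between n0,n4
  Y(R6) = 0.07463+0.000j S between n0,n3
  Y(R7) = 0.001387+0.000j S between n2,n3
  Y(R8) = 0.2119+0.000j S between n2,n4
  Y(L3) = 0.000-0.1351j S between n0,n3
  Y(C1) = 0.000+0.05100j S between n4,n0
  I1: injects 0.0136 A into n2 (from n5)
  Y(R9) = 0.4545+0.000j S between n4,n3
  V1: constraint V(n0)−V(n3) = 31.3
  V2: constraint V(n3)−V(n2) = 2.04
Assemble and solve the 7×7 MNA system:
  V(n1)=-33.34+0.000j  V(n2)=-33.34+0.000j  V(n3)=-31.30+0.000j  V(n4)=-30.83+2.341j  V(n5)=-0.05011+0.000j
  i(V1)=-3.310+2.707j  i(V2)=-0.7623-0.4581j

-30.83+2.341j V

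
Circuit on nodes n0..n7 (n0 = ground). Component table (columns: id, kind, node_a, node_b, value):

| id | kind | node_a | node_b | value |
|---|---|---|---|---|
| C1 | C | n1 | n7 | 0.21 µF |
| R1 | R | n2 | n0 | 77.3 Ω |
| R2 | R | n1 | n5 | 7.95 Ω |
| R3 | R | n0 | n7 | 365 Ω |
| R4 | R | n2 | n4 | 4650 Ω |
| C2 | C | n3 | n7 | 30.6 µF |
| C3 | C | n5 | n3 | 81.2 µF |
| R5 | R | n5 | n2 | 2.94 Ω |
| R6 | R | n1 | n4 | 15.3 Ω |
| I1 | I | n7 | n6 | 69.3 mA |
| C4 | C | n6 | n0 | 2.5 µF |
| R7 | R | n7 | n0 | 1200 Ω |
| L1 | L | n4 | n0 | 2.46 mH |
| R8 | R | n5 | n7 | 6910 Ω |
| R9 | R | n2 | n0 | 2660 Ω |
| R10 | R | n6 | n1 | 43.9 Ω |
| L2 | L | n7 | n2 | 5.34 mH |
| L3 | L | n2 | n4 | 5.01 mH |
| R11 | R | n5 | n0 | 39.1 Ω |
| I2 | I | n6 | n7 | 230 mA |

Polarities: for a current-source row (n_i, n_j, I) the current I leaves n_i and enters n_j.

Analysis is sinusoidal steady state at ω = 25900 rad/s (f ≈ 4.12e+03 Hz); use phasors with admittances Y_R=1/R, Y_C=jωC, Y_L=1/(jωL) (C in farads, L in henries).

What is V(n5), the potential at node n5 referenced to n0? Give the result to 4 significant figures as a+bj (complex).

2.258+0.8773j V

Element admittances at ω=25900 rad/s:
  Y(C1) = 0.000+0.005439j S between n1,n7
  Y(R1) = 0.01294+0.000j S between n2,n0
  Y(R2) = 0.1258+0.000j S between n1,n5
  Y(R3) = 0.002740+0.000j S between n0,n7
  Y(R4) = 0.0002151+0.000j S between n2,n4
  Y(C2) = 0.000+0.7925j S between n3,n7
  Y(C3) = 0.000+2.103j S between n5,n3
  Y(R5) = 0.3401+0.000j S between n5,n2
  Y(R6) = 0.06536+0.000j S between n1,n4
  I1: injects 0.0693 A into n6 (from n7)
  Y(C4) = 0.000+0.06475j S between n6,n0
  Y(R7) = 0.0008333+0.000j S between n7,n0
  Y(L1) = 0.000-0.01570j S between n4,n0
  Y(R8) = 0.0001447+0.000j S between n5,n7
  Y(R9) = 0.0003759+0.000j S between n2,n0
  Y(R10) = 0.02278+0.000j S between n6,n1
  Y(L2) = 0.000-0.007230j S between n7,n2
  Y(L3) = 0.000-0.007707j S between n2,n4
  Y(R11) = 0.02558+0.000j S between n5,n0
  I2: injects 0.23 A into n7 (from n6)
Assemble and solve the 7×7 MNA system:
  V(n1)=1.727+1.135j  V(n2)=2.178+0.8612j  V(n3)=2.256+0.8052j  V(n4)=1.345+1.358j  V(n5)=2.258+0.8773j  V(n6)=-0.2314+1.793j  V(n7)=2.250+0.6139j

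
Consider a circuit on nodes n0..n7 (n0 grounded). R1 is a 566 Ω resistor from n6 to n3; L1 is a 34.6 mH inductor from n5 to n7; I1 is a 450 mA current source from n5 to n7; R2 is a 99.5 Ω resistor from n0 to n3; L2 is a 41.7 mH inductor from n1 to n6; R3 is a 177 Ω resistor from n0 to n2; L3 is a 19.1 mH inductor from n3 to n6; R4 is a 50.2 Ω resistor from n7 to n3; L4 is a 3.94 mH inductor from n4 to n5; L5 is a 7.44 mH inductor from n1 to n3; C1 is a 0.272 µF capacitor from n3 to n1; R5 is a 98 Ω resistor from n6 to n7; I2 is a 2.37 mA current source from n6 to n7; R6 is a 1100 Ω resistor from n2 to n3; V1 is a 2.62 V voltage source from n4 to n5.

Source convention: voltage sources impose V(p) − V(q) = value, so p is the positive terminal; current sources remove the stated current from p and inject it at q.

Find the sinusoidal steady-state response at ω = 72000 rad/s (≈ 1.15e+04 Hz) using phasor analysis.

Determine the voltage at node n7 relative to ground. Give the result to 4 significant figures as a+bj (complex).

Apply KCL at each of the 7 non-ground nodes and solve the resulting linear system.
Node n1: branches {L2, L5, C1} → V_1 = 0.003472+0.0004349j
Node n2: branches {R3, R6} → V_2 = 0.000+0.000j
Node n3: branches {R1, R2, L3, R4, L5, C1, R6} → V_3 = 0.000+0.000j
Node n4: branches {L4, V1} → V_4 = 2.637-1121j
Node n5: branches {L1, I1, L4, V1} → V_5 = 0.01729-1121j
Node n6: branches {R1, L2, L3, R5, I2} → V_6 = -0.1812-0.02270j
Node n7: branches {L1, I1, R4, R5, I2} → V_7 = 0.01729-0.007690j
Source currents: i(V1)=0.000+0.009236j

0.01729-0.007690j V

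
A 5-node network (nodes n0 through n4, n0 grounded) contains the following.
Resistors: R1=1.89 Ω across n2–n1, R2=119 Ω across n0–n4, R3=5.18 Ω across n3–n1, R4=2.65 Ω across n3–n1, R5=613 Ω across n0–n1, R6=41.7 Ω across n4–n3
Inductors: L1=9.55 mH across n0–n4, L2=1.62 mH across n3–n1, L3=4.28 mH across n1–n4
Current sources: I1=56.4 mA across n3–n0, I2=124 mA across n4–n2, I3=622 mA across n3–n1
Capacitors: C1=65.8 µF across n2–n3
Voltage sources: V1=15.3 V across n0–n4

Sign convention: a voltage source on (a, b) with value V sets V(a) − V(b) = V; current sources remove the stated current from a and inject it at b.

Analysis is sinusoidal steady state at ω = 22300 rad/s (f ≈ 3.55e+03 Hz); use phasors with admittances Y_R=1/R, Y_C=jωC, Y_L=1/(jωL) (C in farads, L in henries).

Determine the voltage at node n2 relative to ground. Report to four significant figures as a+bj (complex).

-12.23+1.204j V

MNA unknowns: 4 node voltages V₁..V_4 plus 1 source current (V1)
R1: Y=0.5291+0.000j on G[2,1]
L1: Y=0.000-0.004696j on G[0,4]
L2: Y=0.000-0.02768j on G[3,1]
R2: Y=0.008403+0.000j on G[0,4]
R3: Y=0.1931+0.000j on G[3,1]
L3: Y=0.000-0.01048j on G[1,4]
R4: Y=0.3774+0.000j on G[3,1]
I1: z[3]−=0.0564, z[0]+=0.0564
R5: Y=0.001631+0.000j on G[0,1]
I2: z[4]−=0.124, z[2]+=0.124
C1: Y=0.000+1.467j on G[2,3]
I3: z[3]−=0.622, z[1]+=0.622
R6: Y=0.02398+0.000j on G[4,3]
V1: row V0−V4=15.3, i_V1 at 0,4
solve → V1=-11.69+1.396j, V2=-12.23+1.204j, V3=-12.30+1.482j, V4=-15.30+0.000j
aux → i_V1=-0.09124+0.07412j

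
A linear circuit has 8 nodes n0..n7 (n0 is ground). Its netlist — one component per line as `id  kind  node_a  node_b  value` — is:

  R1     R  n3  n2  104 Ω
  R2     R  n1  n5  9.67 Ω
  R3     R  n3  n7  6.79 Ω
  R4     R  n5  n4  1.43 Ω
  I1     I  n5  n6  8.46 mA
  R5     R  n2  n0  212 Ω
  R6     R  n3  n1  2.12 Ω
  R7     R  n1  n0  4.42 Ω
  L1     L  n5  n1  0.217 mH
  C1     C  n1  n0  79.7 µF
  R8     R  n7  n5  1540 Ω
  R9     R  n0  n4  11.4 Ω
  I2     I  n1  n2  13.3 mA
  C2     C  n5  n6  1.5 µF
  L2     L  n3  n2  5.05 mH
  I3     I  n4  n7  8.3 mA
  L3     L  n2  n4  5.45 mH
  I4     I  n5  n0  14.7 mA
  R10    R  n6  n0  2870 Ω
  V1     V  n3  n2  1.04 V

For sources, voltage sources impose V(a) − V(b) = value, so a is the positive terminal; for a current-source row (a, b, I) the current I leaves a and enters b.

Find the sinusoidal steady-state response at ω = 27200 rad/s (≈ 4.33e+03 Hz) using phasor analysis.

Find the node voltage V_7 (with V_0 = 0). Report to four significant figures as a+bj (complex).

0.1117-0.01148j V

MNA unknowns: 7 node voltages V₁..V_7 plus 1 source current (V1)
R1: Y=0.009615+0.000j on G[3,2]
R2: Y=0.1034+0.000j on G[1,5]
R3: Y=0.1473+0.000j on G[3,7]
R4: Y=0.6993+0.000j on G[5,4]
I1: z[5]−=0.00846, z[6]+=0.00846
R5: Y=0.004717+0.000j on G[2,0]
R6: Y=0.4717+0.000j on G[3,1]
R7: Y=0.2262+0.000j on G[1,0]
L1: Y=0.000-0.1694j on G[5,1]
C1: Y=0.000+2.168j on G[1,0]
R8: Y=0.0006494+0.000j on G[7,5]
R9: Y=0.08772+0.000j on G[0,4]
I2: z[1]−=0.0133, z[2]+=0.0133
C2: Y=0.000+0.04080j on G[5,6]
L2: Y=0.000-0.007280j on G[3,2]
I3: z[4]−=0.0083, z[7]+=0.0083
L3: Y=0.000-0.006746j on G[2,4]
I4: z[5]−=0.0147, z[0]+=0.0147
R10: Y=0.0003484+0.000j on G[6,0]
V1: row V3−V2=1.04, i_V1 at 3,2
solve → V1=0.001132+0.001514j, V2=-0.9838-0.01134j, V3=0.05623-0.01134j, V4=-0.07989-0.03028j, V5=-0.07822-0.04280j, V6=-0.07608-0.2508j, V7=0.1117-0.01148j
aux → i_V1=-0.02781+0.01362j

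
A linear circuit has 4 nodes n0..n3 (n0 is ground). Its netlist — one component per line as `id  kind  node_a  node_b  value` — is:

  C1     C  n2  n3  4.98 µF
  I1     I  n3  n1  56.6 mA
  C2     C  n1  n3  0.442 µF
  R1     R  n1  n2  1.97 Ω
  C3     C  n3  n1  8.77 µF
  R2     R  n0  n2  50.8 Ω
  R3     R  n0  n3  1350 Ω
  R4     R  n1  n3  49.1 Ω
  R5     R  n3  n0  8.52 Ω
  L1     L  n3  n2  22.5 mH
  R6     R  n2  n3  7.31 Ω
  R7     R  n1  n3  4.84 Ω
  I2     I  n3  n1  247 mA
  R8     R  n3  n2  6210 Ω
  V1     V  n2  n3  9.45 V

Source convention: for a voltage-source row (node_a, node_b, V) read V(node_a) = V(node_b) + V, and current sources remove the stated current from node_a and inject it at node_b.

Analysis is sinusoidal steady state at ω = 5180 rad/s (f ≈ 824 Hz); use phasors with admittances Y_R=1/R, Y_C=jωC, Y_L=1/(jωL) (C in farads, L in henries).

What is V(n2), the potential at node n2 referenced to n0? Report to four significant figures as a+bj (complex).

Apply KCL at each of the 3 non-ground nodes and solve the resulting linear system.
Node n1: branches {I1, C2, R1, C3, R4, R7, I2} → V_1 = 5.564-0.4491j
Node n2: branches {C1, R1, R2, L1, R6, R8, V1} → V_2 = 8.100+0.000j
Node n3: branches {C1, I1, C2, C3, R3, R4, R5, L1, R6, R7, I2, R8, V1} → V_3 = -1.350+0.000j
Source currents: i(V1)=-2.741-0.3907j

8.100+0.000j V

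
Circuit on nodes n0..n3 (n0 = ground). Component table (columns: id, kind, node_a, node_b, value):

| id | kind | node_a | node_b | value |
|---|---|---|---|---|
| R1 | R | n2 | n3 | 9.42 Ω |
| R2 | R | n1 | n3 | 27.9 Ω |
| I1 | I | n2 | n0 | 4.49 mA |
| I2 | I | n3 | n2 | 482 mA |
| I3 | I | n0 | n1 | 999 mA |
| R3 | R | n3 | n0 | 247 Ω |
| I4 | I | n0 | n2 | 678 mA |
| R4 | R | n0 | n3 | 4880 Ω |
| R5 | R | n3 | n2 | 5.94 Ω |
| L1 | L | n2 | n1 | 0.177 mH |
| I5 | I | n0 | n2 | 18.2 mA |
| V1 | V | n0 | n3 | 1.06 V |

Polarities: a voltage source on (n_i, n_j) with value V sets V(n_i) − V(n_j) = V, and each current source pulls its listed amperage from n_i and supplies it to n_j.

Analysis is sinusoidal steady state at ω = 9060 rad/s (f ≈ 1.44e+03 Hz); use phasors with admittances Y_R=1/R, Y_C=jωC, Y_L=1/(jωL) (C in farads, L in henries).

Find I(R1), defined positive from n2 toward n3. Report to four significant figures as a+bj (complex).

Element admittances at ω=9060 rad/s:
  Y(R1) = 0.1062+0.000j S between n2,n3
  Y(R2) = 0.03584+0.000j S between n1,n3
  I1: injects 0.00449 A into n0 (from n2)
  I2: injects 0.482 A into n2 (from n3)
  I3: injects 0.999 A into n1 (from n0)
  Y(R3) = 0.004049+0.000j S between n3,n0
  I4: injects 0.678 A into n2 (from n0)
  Y(R4) = 0.0002049+0.000j S between n0,n3
  Y(R5) = 0.1684+0.000j S between n3,n2
  Y(L1) = 0.000-0.6236j S between n2,n1
  I5: injects 0.0182 A into n2 (from n0)
  V1: constraint V(n0)−V(n3) = 1.06
Assemble and solve the 4×4 MNA system:
  V(n1)=5.995+1.058j  V(n2)=5.934-0.1382j  V(n3)=-1.060+0.000j
  i(V1)=-1.695+0.000j

0.7424-0.01467j A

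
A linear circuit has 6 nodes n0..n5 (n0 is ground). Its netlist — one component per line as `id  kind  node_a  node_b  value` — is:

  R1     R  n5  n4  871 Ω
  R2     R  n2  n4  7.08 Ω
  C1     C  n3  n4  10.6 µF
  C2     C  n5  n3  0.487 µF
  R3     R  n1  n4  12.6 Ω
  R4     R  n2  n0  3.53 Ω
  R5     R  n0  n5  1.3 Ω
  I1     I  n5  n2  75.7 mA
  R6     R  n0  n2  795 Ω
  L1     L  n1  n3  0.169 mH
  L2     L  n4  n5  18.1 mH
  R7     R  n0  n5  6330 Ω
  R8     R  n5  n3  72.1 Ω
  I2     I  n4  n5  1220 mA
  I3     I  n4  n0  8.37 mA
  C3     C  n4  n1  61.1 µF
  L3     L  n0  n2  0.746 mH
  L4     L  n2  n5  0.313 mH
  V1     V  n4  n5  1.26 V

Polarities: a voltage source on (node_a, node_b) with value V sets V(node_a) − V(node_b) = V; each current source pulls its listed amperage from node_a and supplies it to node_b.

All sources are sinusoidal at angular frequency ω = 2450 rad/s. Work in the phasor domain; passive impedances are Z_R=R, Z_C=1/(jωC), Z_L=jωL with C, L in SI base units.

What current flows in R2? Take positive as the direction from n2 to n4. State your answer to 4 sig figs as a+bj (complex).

MNA unknowns: 5 node voltages V₁..V_5 plus 1 source current (V1)
R1: Y=0.001148+0.000j on G[5,4]
R2: Y=0.1412+0.000j on G[2,4]
C1: Y=0.000+0.02597j on G[3,4]
C2: Y=0.000+0.001193j on G[5,3]
R3: Y=0.07937+0.000j on G[1,4]
R4: Y=0.2833+0.000j on G[2,0]
R5: Y=0.7692+0.000j on G[0,5]
I1: z[5]−=0.0757, z[2]+=0.0757
R6: Y=0.001258+0.000j on G[0,2]
L1: Y=0.000-2.415j on G[1,3]
L2: Y=0.000-0.02255j on G[4,5]
R7: Y=0.0001580+0.000j on G[0,5]
R8: Y=0.01387+0.000j on G[5,3]
I2: z[4]−=1.22, z[5]+=1.22
I3: z[4]−=0.00837, z[0]+=0.00837
C3: Y=0.000+0.1497j on G[4,1]
L3: Y=0.000-0.5471j on G[0,2]
L4: Y=0.000-1.304j on G[2,5]
V1: row V4−V5=1.26, i_V1 at 4,5
solve → V1=1.140+0.02094j, V2=-0.02413+0.09914j, V3=1.141+0.01474j, V4=1.188-0.05382j, V5=-0.07245-0.05382j
aux → i_V1=-1.418+0.04762j

-0.1711+0.02160j A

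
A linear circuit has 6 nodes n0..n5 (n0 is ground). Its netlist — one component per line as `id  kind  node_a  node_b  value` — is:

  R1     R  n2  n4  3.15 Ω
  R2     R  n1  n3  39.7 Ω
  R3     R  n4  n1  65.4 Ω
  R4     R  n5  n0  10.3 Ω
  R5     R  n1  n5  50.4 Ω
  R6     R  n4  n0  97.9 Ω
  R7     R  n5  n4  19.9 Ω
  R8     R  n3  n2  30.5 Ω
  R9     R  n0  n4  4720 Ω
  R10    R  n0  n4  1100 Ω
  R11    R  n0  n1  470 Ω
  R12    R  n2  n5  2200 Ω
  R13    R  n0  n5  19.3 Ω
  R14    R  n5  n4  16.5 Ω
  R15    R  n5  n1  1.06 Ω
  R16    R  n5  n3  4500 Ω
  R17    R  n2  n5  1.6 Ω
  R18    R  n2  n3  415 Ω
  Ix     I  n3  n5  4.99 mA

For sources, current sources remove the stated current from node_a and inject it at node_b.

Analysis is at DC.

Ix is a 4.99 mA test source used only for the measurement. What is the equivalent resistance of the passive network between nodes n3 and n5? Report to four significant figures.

R_eq = 17.15 Ω

Element admittances at DC:
  Y(R1) = 0.3175 S between n2,n4
  Y(R2) = 0.02519 S between n1,n3
  Y(R3) = 0.01529 S between n4,n1
  Y(R4) = 0.09709 S between n5,n0
  Y(R5) = 0.01984 S between n1,n5
  Y(R6) = 0.01021 S between n4,n0
  Y(R7) = 0.05025 S between n5,n4
  Y(R8) = 0.03279 S between n3,n2
  Y(R9) = 0.0002119 S between n0,n4
  Y(R10) = 0.0009091 S between n0,n4
  Y(R11) = 0.002128 S between n0,n1
  Y(R12) = 0.0004545 S between n2,n5
  Y(R13) = 0.05181 S between n0,n5
  Y(R14) = 0.06061 S between n5,n4
  Y(R15) = 0.9434 S between n5,n1
  Y(R16) = 0.0002222 S between n5,n3
  Y(R17) = 0.6250 S between n2,n5
  Y(R18) = 0.002410 S between n2,n3
  Ix: injects 0.00499 A into n5 (from n3)
Assemble and solve the 5×5 MNA system:
  V(n1)=-0.001957  V(n2)=-0.003784  V(n3)=-0.08534  V(n4)=-0.002651  V(n5)=0.0002297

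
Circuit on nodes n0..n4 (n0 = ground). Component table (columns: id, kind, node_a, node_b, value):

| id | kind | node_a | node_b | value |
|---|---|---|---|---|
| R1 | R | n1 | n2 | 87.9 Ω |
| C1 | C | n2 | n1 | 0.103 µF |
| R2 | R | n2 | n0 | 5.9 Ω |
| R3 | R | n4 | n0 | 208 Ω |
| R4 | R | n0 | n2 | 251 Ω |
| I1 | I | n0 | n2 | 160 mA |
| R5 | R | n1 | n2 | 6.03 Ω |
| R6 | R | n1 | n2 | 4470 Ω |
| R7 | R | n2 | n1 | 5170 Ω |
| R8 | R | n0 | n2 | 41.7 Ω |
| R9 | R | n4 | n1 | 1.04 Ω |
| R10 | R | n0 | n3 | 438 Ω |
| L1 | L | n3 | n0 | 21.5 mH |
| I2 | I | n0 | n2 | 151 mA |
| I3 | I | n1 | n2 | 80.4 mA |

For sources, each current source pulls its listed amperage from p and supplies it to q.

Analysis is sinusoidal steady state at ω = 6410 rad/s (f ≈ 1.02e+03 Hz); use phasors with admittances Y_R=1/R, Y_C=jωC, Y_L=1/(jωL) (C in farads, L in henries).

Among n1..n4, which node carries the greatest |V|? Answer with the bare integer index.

2

MNA unknowns: 4 node voltages V₁..V_4
R1: Y=0.01138+0.000j on G[1,2]
C1: Y=0.000+0.0006602j on G[2,1]
R2: Y=0.1695+0.000j on G[2,0]
R3: Y=0.004808+0.000j on G[4,0]
R4: Y=0.003984+0.000j on G[0,2]
I1: z[0]−=0.16, z[2]+=0.16
R5: Y=0.1658+0.000j on G[1,2]
R6: Y=0.0002237+0.000j on G[1,2]
R7: Y=0.0001934+0.000j on G[2,1]
R8: Y=0.02398+0.000j on G[0,2]
R9: Y=0.9615+0.000j on G[4,1]
R10: Y=0.002283+0.000j on G[0,3]
L1: Y=0.000-0.007256j on G[3,0]
I2: z[0]−=0.151, z[2]+=0.151
I3: z[1]−=0.0804, z[2]+=0.0804
solve → V1=1.068+0.001702j, V2=1.549-4.124e-05j, V3=0.000+0.000j, V4=1.062+0.001694j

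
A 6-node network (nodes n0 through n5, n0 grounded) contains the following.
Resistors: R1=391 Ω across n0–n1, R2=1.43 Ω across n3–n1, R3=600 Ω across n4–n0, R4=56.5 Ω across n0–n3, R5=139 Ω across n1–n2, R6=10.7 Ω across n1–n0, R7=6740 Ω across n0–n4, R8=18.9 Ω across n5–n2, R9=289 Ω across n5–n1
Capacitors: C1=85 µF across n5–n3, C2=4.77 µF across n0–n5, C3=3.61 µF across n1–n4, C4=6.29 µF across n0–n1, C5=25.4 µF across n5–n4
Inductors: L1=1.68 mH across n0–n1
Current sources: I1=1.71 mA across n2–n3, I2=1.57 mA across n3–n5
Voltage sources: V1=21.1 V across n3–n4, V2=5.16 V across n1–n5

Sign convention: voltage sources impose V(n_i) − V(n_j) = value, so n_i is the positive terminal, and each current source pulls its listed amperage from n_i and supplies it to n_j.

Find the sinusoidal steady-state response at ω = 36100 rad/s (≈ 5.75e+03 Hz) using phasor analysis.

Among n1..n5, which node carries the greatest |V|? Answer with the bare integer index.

MNA unknowns: 5 node voltages V₁..V_5 plus 2 source currents (V1, V2)
R1: Y=0.002558+0.000j on G[0,1]
R2: Y=0.6993+0.000j on G[3,1]
R3: Y=0.001667+0.000j on G[4,0]
R4: Y=0.01770+0.000j on G[0,3]
R5: Y=0.007194+0.000j on G[1,2]
C1: Y=0.000+3.069j on G[5,3]
C2: Y=0.000+0.1722j on G[0,5]
C3: Y=0.000+0.1303j on G[1,4]
R6: Y=0.09346+0.000j on G[1,0]
R7: Y=0.0001484+0.000j on G[0,4]
R8: Y=0.05291+0.000j on G[5,2]
C4: Y=0.000+0.2271j on G[0,1]
L1: Y=0.000-0.01649j on G[0,1]
I1: z[2]−=0.00171, z[3]+=0.00171
R9: Y=0.003460+0.000j on G[5,1]
I2: z[3]−=0.00157, z[5]+=0.00157
C5: Y=0.000+0.9169j on G[5,4]
V1: row V3−V4=21.1, i_V1 at 3,4
V2: row V1−V5=5.16, i_V2 at 1,5
solve → V1=2.147+0.5663j, V2=-2.424+0.5663j, V3=2.506+0.6297j, V4=-18.59+0.6297j, V5=-3.013+0.5663j
aux → i_V1=-0.1002-16.99j, i_V2=0.1048-3.165j

4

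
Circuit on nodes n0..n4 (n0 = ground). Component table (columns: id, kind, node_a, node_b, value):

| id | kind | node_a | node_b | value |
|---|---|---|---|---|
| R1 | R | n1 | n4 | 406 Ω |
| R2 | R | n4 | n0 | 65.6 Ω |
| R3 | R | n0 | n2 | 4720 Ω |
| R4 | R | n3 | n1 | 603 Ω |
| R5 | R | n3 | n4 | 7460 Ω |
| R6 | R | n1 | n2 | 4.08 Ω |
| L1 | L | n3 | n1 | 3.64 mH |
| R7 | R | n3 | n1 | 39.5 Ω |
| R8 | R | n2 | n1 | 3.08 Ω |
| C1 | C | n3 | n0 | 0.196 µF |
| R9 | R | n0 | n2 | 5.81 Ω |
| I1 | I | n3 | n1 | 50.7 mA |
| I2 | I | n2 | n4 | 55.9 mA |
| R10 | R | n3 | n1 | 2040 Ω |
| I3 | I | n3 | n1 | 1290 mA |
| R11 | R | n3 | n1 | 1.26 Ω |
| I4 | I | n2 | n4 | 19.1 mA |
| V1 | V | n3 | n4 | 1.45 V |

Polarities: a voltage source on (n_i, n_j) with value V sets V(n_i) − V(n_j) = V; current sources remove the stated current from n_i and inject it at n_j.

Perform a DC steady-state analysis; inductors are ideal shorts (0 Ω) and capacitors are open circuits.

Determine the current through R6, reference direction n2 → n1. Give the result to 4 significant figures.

-0.04001 A

Apply KCL at each of the 4 non-ground nodes and solve the resulting linear system.
Node n1: branches {R1, R4, R6, L1, R7, R8, I1, R10, I3, R11} → V_1 = 0.2678
Node n2: branches {R3, R6, R8, R9, I2, I4} → V_2 = 0.1046
Node n3: branches {R4, R5, L1, R7, C1, I1, R10, I3, R11, V1} → V_3 = 0.2678
Node n4: branches {R1, R2, R5, I2, I4, V1} → V_4 = -1.182
Source currents: i(L1)=-1.244, i(V1)=-0.09679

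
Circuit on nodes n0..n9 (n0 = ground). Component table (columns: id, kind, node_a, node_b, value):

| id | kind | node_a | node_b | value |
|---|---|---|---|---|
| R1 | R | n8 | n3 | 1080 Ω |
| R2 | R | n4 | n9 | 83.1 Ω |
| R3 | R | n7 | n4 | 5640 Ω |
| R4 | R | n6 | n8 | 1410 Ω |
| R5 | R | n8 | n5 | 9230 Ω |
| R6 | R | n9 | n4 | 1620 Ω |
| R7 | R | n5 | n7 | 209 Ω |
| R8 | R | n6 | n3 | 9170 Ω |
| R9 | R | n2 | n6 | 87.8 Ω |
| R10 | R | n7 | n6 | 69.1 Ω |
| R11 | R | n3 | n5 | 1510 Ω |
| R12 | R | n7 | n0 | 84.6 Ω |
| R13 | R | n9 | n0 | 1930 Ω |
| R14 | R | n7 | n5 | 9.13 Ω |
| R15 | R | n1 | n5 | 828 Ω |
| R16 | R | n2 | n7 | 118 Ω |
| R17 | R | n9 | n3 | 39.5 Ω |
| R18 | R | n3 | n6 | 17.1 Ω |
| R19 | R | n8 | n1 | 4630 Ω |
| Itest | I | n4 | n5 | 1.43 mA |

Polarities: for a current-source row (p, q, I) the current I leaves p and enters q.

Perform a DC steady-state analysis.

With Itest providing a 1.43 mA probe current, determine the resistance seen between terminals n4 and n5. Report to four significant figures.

R_eq = 180.6 Ω

Apply KCL at each of the 9 non-ground nodes and solve the resulting linear system.
Node n1: branches {R15, R19} → V_1 = 0.006250
Node n2: branches {R9, R16} → V_2 = -0.03082
Node n3: branches {R1, R8, R11, R17, R18} → V_3 = -0.07908
Node n4: branches {R2, R3, R6, Itest} → V_4 = -0.2407
Node n5: branches {R5, R7, R11, R14, R15, Itest} → V_5 = 0.01751
Node n6: branches {R4, R8, R9, R10, R18} → V_6 = -0.05802
Node n7: branches {R3, R7, R10, R12, R14, R16} → V_7 = 0.005749
Node n8: branches {R1, R4, R5, R19} → V_8 = -0.05671
Node n9: branches {R2, R6, R13, R17} → V_9 = -0.1312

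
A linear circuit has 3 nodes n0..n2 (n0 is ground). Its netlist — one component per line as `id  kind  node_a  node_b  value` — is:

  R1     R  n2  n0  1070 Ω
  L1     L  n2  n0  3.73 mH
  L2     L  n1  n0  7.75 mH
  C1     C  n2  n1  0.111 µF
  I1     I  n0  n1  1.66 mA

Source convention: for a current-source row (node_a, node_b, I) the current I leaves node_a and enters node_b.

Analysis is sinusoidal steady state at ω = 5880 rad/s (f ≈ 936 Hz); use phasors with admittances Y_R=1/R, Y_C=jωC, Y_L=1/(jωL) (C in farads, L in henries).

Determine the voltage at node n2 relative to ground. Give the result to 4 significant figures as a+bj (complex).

Element admittances at ω=5880 rad/s:
  Y(R1) = 0.0009346+0.000j S between n2,n0
  Y(L1) = 0.000-0.04559j S between n2,n0
  Y(L2) = 0.000-0.02194j S between n1,n0
  Y(C1) = 0.000+0.0006527j S between n2,n1
  I1: injects 0.00166 A into n1 (from n0)
Assemble and solve the 2×2 MNA system:
  V(n1)=7.221e-07+0.07800j  V(n2)=-2.356e-05-0.001132j

-2.356e-05-0.001132j V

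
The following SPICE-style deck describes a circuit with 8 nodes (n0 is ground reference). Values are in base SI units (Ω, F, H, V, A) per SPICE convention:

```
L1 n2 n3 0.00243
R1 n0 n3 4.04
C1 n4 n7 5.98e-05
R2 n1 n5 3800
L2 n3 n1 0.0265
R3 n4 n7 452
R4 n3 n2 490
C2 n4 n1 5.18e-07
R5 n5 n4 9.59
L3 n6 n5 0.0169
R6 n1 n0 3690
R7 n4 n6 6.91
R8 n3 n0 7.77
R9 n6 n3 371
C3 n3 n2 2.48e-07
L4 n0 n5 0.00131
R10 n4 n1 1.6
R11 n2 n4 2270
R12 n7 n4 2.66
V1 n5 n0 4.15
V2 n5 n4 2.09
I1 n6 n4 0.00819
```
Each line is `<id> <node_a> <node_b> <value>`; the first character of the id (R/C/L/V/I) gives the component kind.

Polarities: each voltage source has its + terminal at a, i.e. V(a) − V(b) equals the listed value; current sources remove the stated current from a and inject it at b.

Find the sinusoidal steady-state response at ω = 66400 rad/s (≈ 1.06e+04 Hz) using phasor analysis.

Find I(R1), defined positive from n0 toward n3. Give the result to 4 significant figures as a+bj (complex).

-0.004048+0.0007573j A

MNA unknowns: 7 node voltages V₁..V_7 plus 2 source currents (V1, V2)
L1: Y=0.000-0.006198j on G[2,3]
R1: Y=0.2475+0.000j on G[0,3]
C1: Y=0.000+3.971j on G[4,7]
R2: Y=0.0002632+0.000j on G[1,5]
L2: Y=0.000-0.0005683j on G[3,1]
R3: Y=0.002212+0.000j on G[4,7]
R4: Y=0.002041+0.000j on G[3,2]
C2: Y=0.000+0.03440j on G[4,1]
R5: Y=0.1043+0.000j on G[5,4]
L3: Y=0.000-0.0008911j on G[6,5]
R6: Y=0.0002710+0.000j on G[1,0]
R7: Y=0.1447+0.000j on G[4,6]
R8: Y=0.1287+0.000j on G[3,0]
R9: Y=0.002695+0.000j on G[6,3]
C3: Y=0.000+0.01647j on G[3,2]
L4: Y=0.000-0.01150j on G[0,5]
R10: Y=0.6250+0.000j on G[4,1]
R11: Y=0.0004405+0.000j on G[2,4]
R12: Y=0.3759+0.000j on G[7,4]
V1: row V5−V0=4.15, i_V1 at 5,0
V2: row V5−V4=2.09, i_V2 at 5,4
I1: z[6]−=0.00819, z[4]+=0.00819
solve → V1=2.060+0.001852j, V2=0.03649-0.08586j, V3=0.01635-0.003060j, V4=2.060+0.000j, V5=4.150+0.000j, V6=1.967-0.01325j, V7=2.060+0.000j
aux → i_V1=-0.006711+0.04886j, i_V2=-0.2118+0.0007951j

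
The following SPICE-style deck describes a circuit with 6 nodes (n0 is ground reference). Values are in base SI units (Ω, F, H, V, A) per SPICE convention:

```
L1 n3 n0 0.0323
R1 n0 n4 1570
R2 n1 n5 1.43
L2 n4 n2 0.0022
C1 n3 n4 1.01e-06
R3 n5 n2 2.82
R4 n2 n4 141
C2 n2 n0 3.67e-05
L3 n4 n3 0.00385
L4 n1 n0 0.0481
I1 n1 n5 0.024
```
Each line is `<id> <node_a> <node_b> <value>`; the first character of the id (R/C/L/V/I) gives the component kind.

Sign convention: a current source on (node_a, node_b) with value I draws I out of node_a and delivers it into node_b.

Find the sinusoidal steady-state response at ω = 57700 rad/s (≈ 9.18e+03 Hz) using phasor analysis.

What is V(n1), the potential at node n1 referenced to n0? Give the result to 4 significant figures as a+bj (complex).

Element admittances at ω=57700 rad/s:
  Y(L1) = 0.000-0.0005366j S between n3,n0
  Y(R1) = 0.0006369+0.000j S between n0,n4
  Y(R2) = 0.6993+0.000j S between n1,n5
  Y(L2) = 0.000-0.007878j S between n4,n2
  Y(C1) = 0.000+0.05828j S between n3,n4
  Y(R3) = 0.3546+0.000j S between n5,n2
  Y(R4) = 0.007092+0.000j S between n2,n4
  Y(C2) = 0.000+2.118j S between n2,n0
  Y(L3) = 0.000-0.004502j S between n4,n3
  Y(L4) = 0.000-0.0003603j S between n1,n0
  I1: injects 0.024 A into n5 (from n1)
Assemble and solve the 5×5 MNA system:
  V(n1)=-0.03433-5.257e-05j  V(n2)=-5.842e-06-1.056e-08j  V(n3)=-5.472e-06+4.313e-08j  V(n4)=-5.418e-06+4.270e-08j  V(n5)=-5.789e-06-3.489e-05j

-0.03433-5.257e-05j V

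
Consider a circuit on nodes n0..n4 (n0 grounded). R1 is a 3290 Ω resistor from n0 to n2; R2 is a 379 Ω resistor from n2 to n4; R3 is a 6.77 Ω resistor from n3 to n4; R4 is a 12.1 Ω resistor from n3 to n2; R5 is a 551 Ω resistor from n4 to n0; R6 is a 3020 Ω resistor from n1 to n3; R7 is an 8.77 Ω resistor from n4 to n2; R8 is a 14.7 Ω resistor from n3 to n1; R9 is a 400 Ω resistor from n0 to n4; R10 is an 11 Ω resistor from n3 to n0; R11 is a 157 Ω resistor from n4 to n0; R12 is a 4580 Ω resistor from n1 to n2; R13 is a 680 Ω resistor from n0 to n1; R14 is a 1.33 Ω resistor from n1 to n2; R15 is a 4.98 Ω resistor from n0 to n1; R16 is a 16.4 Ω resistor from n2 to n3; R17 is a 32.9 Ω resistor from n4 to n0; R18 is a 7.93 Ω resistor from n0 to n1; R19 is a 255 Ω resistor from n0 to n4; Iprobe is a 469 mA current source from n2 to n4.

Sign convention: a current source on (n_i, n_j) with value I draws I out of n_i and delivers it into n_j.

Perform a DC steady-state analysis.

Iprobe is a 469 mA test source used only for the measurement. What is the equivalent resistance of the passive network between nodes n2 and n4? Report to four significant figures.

R_eq = 4.147 Ω

Element admittances at DC:
  Y(R1) = 0.0003040 S between n0,n2
  Y(R2) = 0.002639 S between n2,n4
  Y(R3) = 0.1477 S between n3,n4
  Y(R4) = 0.08264 S between n3,n2
  Y(R5) = 0.001815 S between n4,n0
  Y(R6) = 0.0003311 S between n1,n3
  Y(R7) = 0.1140 S between n4,n2
  Y(R8) = 0.06803 S between n3,n1
  Y(R9) = 0.002500 S between n0,n4
  Y(R10) = 0.09091 S between n3,n0
  Y(R11) = 0.006369 S between n4,n0
  Y(R12) = 0.0002183 S between n1,n2
  Y(R13) = 0.001471 S between n0,n1
  Y(R14) = 0.7519 S between n1,n2
  Y(R15) = 0.2008 S between n0,n1
  Y(R16) = 0.06098 S between n2,n3
  Y(R17) = 0.03040 S between n4,n0
  Y(R18) = 0.1261 S between n0,n1
  Y(R19) = 0.003922 S between n0,n4
  Iprobe: injects 0.469 A into n4 (from n2)
Assemble and solve the 4×4 MNA system:
  V(n1)=-0.2847  V(n2)=-0.4618  V(n3)=0.2958  V(n4)=1.483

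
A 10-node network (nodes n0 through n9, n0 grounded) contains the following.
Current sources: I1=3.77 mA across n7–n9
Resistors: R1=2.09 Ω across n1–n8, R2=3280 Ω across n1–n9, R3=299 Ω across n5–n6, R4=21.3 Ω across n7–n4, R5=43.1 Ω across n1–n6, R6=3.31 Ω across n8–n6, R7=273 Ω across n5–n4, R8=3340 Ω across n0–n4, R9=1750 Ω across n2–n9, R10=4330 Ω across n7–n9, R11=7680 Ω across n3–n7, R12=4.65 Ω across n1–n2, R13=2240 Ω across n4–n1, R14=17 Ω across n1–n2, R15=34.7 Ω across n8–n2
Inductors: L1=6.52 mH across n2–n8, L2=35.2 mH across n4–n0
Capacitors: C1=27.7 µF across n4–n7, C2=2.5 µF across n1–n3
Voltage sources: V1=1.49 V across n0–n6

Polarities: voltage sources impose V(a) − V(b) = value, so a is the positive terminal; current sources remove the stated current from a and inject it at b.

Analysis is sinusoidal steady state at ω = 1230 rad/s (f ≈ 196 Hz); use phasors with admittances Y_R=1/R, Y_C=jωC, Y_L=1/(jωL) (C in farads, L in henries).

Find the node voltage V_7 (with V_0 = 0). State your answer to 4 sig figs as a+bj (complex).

-0.08094-0.2500j V

Element admittances at ω=1230 rad/s:
  I1: injects 0.00377 A into n9 (from n7)
  Y(R1) = 0.4785+0.000j S between n1,n8
  Y(L1) = 0.000-0.1247j S between n2,n8
  Y(R2) = 0.0003049+0.000j S between n1,n9
  Y(R3) = 0.003344+0.000j S between n5,n6
  Y(R4) = 0.04695+0.000j S between n7,n4
  Y(R5) = 0.02320+0.000j S between n1,n6
  Y(R6) = 0.3021+0.000j S between n8,n6
  Y(R7) = 0.003663+0.000j S between n5,n4
  Y(R8) = 0.0002994+0.000j S between n0,n4
  Y(R9) = 0.0005714+0.000j S between n2,n9
  Y(C1) = 0.000+0.03407j S between n4,n7
  Y(R10) = 0.0002309+0.000j S between n7,n9
  Y(R11) = 0.0001302+0.000j S between n3,n7
  Y(R12) = 0.2151+0.000j S between n1,n2
  Y(R13) = 0.0004464+0.000j S between n4,n1
  Y(L2) = 0.000-0.02310j S between n4,n0
  Y(R14) = 0.05882+0.000j S between n1,n2
  Y(R15) = 0.02882+0.000j S between n8,n2
  Y(C2) = 0.000+0.003075j S between n1,n3
  V1: constraint V(n0)−V(n6) = 1.49
Assemble and solve the 10×10 MNA system:
  V(n1)=-1.472+0.001013j  V(n2)=-1.468+0.004771j  V(n3)=-1.480-0.05825j  V(n4)=-0.03395-0.2856j  V(n5)=-0.7289-0.1493j  V(n6)=-1.490+0.000j  V(n7)=-0.08094-0.2500j  V(n8)=-1.478-0.0007374j  V(n9)=2.225-0.04941j
  i(V1)=-0.006607+0.0006986j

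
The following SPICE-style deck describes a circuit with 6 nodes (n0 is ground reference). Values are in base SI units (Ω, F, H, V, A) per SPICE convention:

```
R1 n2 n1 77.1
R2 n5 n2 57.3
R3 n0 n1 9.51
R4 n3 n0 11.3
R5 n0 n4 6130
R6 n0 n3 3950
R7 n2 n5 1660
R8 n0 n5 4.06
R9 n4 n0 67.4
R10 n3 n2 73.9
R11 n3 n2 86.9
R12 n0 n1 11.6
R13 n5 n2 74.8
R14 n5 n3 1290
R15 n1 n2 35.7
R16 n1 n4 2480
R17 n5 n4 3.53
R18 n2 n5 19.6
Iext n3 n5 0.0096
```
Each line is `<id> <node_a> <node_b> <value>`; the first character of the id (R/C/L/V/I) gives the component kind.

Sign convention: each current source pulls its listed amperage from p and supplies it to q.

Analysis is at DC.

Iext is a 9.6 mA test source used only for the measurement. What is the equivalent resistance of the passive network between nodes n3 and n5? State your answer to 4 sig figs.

R_eq = 11.60 Ω

Apply KCL at each of the 5 non-ground nodes and solve the resulting linear system.
Node n1: branches {R1, R3, R12, R15, R16} → V_1 = 0.0003389
Node n2: branches {R1, R2, R7, R10, R11, R13, R15, R18} → V_2 = 0.001662
Node n3: branches {R4, R6, R10, R11, R14, Iext} → V_3 = -0.08324
Node n4: branches {R5, R9, R16, R17} → V_4 = 0.02666
Node n5: branches {R2, R7, R8, R13, R14, R17, R18, Iext} → V_5 = 0.02811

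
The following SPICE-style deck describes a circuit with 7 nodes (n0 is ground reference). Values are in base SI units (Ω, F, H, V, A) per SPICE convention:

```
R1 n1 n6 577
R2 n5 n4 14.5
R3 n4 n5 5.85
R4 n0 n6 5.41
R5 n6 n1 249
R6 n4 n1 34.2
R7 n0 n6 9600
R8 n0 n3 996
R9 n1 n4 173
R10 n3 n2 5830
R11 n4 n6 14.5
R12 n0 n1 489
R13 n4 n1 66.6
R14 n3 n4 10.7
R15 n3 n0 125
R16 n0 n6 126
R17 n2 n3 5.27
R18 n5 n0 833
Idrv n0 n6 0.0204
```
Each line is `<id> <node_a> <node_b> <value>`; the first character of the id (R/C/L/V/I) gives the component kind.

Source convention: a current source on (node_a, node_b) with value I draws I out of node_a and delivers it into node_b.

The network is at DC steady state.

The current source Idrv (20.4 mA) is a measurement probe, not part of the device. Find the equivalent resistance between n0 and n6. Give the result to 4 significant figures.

MNA unknowns: 6 node voltages V₁..V_6
R1: Y=0.001733 on G[1,6]
R2: Y=0.06897 on G[5,4]
R3: Y=0.1709 on G[4,5]
R4: Y=0.1848 on G[0,6]
R5: Y=0.004016 on G[6,1]
R6: Y=0.02924 on G[4,1]
R7: Y=0.0001042 on G[0,6]
R8: Y=0.001004 on G[0,3]
R9: Y=0.005780 on G[1,4]
R10: Y=0.0001715 on G[3,2]
R11: Y=0.06897 on G[4,6]
R12: Y=0.002045 on G[0,1]
R13: Y=0.01502 on G[4,1]
R14: Y=0.09346 on G[3,4]
R15: Y=0.008000 on G[3,0]
R16: Y=0.007937 on G[0,6]
R17: Y=0.1898 on G[2,3]
R18: Y=0.001200 on G[5,0]
Idrv: z[0]−=0.0204, z[6]+=0.0204
solve → V1=0.08561, V2=0.07971, V3=0.07971, V4=0.08738, V5=0.08695, V6=0.1006

R_eq = 4.931 Ω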